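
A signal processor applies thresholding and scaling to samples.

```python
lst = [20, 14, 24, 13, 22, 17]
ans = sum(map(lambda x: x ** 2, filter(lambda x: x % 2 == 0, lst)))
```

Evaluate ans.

Step 1: Filter even numbers from [20, 14, 24, 13, 22, 17]: [20, 14, 24, 22]
Step 2: Square each: [400, 196, 576, 484]
Step 3: Sum = 1656.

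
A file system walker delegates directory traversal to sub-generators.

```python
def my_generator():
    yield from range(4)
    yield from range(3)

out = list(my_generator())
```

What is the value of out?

Step 1: Trace yields in order:
  yield 0
  yield 1
  yield 2
  yield 3
  yield 0
  yield 1
  yield 2
Therefore out = [0, 1, 2, 3, 0, 1, 2].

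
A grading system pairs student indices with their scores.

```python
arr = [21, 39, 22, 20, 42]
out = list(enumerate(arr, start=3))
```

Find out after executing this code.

Step 1: enumerate with start=3:
  (3, 21)
  (4, 39)
  (5, 22)
  (6, 20)
  (7, 42)
Therefore out = [(3, 21), (4, 39), (5, 22), (6, 20), (7, 42)].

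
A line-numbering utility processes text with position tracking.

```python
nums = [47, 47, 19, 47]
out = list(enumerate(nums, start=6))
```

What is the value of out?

Step 1: enumerate with start=6:
  (6, 47)
  (7, 47)
  (8, 19)
  (9, 47)
Therefore out = [(6, 47), (7, 47), (8, 19), (9, 47)].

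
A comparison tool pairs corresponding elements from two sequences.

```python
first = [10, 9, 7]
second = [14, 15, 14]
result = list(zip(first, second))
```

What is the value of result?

Step 1: zip pairs elements at same index:
  Index 0: (10, 14)
  Index 1: (9, 15)
  Index 2: (7, 14)
Therefore result = [(10, 14), (9, 15), (7, 14)].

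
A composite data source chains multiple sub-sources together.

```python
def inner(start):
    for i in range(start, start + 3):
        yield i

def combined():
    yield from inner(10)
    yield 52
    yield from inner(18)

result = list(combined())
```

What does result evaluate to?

Step 1: combined() delegates to inner(10):
  yield 10
  yield 11
  yield 12
Step 2: yield 52
Step 3: Delegates to inner(18):
  yield 18
  yield 19
  yield 20
Therefore result = [10, 11, 12, 52, 18, 19, 20].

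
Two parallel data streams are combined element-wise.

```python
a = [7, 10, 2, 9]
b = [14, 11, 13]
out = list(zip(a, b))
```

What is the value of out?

Step 1: zip stops at shortest (len(a)=4, len(b)=3):
  Index 0: (7, 14)
  Index 1: (10, 11)
  Index 2: (2, 13)
Step 2: Last element of a (9) has no pair, dropped.
Therefore out = [(7, 14), (10, 11), (2, 13)].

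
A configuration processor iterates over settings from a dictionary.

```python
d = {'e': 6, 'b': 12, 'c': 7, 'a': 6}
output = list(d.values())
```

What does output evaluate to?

Step 1: d.values() returns the dictionary values in insertion order.
Therefore output = [6, 12, 7, 6].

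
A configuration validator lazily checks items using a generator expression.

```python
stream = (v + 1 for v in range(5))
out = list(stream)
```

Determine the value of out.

Step 1: For each v in range(5), compute v+1:
  v=0: 0+1 = 1
  v=1: 1+1 = 2
  v=2: 2+1 = 3
  v=3: 3+1 = 4
  v=4: 4+1 = 5
Therefore out = [1, 2, 3, 4, 5].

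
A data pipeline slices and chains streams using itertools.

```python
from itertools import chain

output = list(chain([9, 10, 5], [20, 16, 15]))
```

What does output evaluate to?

Step 1: chain() concatenates iterables: [9, 10, 5] + [20, 16, 15].
Therefore output = [9, 10, 5, 20, 16, 15].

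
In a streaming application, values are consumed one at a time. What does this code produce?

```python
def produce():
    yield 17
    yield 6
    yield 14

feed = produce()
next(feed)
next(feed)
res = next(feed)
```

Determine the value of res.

Step 1: produce() creates a generator.
Step 2: next(feed) yields 17 (consumed and discarded).
Step 3: next(feed) yields 6 (consumed and discarded).
Step 4: next(feed) yields 14, assigned to res.
Therefore res = 14.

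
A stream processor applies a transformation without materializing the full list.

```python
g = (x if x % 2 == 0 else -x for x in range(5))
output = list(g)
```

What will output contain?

Step 1: For each x in range(5), yield x if even, else -x:
  x=0: even, yield 0
  x=1: odd, yield -1
  x=2: even, yield 2
  x=3: odd, yield -3
  x=4: even, yield 4
Therefore output = [0, -1, 2, -3, 4].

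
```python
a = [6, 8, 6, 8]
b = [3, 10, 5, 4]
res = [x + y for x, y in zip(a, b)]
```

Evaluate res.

Step 1: Add corresponding elements:
  6 + 3 = 9
  8 + 10 = 18
  6 + 5 = 11
  8 + 4 = 12
Therefore res = [9, 18, 11, 12].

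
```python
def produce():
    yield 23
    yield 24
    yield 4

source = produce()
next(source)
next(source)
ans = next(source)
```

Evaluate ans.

Step 1: produce() creates a generator.
Step 2: next(source) yields 23 (consumed and discarded).
Step 3: next(source) yields 24 (consumed and discarded).
Step 4: next(source) yields 4, assigned to ans.
Therefore ans = 4.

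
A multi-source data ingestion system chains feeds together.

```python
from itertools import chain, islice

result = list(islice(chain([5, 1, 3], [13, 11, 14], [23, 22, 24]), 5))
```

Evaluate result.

Step 1: chain([5, 1, 3], [13, 11, 14], [23, 22, 24]) = [5, 1, 3, 13, 11, 14, 23, 22, 24].
Step 2: islice takes first 5 elements: [5, 1, 3, 13, 11].
Therefore result = [5, 1, 3, 13, 11].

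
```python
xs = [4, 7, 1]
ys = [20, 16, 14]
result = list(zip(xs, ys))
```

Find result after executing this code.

Step 1: zip pairs elements at same index:
  Index 0: (4, 20)
  Index 1: (7, 16)
  Index 2: (1, 14)
Therefore result = [(4, 20), (7, 16), (1, 14)].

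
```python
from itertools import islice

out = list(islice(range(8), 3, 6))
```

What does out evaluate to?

Step 1: islice(range(8), 3, 6) takes elements at indices [3, 6).
Step 2: Elements: [3, 4, 5].
Therefore out = [3, 4, 5].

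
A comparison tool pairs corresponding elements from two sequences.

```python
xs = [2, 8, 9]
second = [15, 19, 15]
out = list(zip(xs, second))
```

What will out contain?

Step 1: zip pairs elements at same index:
  Index 0: (2, 15)
  Index 1: (8, 19)
  Index 2: (9, 15)
Therefore out = [(2, 15), (8, 19), (9, 15)].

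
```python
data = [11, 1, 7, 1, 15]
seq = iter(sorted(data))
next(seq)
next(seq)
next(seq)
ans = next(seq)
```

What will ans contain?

Step 1: sorted([11, 1, 7, 1, 15]) = [1, 1, 7, 11, 15].
Step 2: Create iterator and skip 3 elements.
Step 3: next() returns 11.
Therefore ans = 11.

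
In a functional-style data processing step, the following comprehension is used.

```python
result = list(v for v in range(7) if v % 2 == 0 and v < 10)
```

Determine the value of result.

Step 1: Filter range(7) where v % 2 == 0 and v < 10:
  v=0: both conditions met, included
  v=1: excluded (1 % 2 != 0)
  v=2: both conditions met, included
  v=3: excluded (3 % 2 != 0)
  v=4: both conditions met, included
  v=5: excluded (5 % 2 != 0)
  v=6: both conditions met, included
Therefore result = [0, 2, 4, 6].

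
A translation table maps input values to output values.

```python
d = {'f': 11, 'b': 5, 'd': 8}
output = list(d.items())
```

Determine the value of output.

Step 1: d.items() returns (key, value) pairs in insertion order.
Therefore output = [('f', 11), ('b', 5), ('d', 8)].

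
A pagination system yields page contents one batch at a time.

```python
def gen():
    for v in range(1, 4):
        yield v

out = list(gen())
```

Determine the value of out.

Step 1: The generator yields each value from range(1, 4).
Step 2: list() consumes all yields: [1, 2, 3].
Therefore out = [1, 2, 3].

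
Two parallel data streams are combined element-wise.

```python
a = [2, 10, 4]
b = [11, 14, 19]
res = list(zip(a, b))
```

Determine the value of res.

Step 1: zip pairs elements at same index:
  Index 0: (2, 11)
  Index 1: (10, 14)
  Index 2: (4, 19)
Therefore res = [(2, 11), (10, 14), (4, 19)].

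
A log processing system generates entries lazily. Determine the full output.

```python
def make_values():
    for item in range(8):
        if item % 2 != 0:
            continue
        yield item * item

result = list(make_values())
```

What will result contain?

Step 1: Only yield item**2 when item is divisible by 2:
  item=0: 0 % 2 == 0, yield 0**2 = 0
  item=2: 2 % 2 == 0, yield 2**2 = 4
  item=4: 4 % 2 == 0, yield 4**2 = 16
  item=6: 6 % 2 == 0, yield 6**2 = 36
Therefore result = [0, 4, 16, 36].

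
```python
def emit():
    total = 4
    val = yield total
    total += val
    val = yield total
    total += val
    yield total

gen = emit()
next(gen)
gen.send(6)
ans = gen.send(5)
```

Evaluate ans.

Step 1: next() -> yield total=4.
Step 2: send(6) -> val=6, total = 4+6 = 10, yield 10.
Step 3: send(5) -> val=5, total = 10+5 = 15, yield 15.
Therefore ans = 15.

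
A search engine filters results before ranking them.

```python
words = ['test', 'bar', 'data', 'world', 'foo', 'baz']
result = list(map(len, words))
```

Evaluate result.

Step 1: Map len() to each word:
  'test' -> 4
  'bar' -> 3
  'data' -> 4
  'world' -> 5
  'foo' -> 3
  'baz' -> 3
Therefore result = [4, 3, 4, 5, 3, 3].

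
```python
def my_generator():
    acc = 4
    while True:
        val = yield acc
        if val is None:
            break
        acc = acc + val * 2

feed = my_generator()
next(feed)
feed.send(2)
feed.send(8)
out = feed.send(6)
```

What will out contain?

Step 1: next() -> yield acc=4.
Step 2: send(2) -> val=2, acc = 4 + 2*2 = 8, yield 8.
Step 3: send(8) -> val=8, acc = 8 + 8*2 = 24, yield 24.
Step 4: send(6) -> val=6, acc = 24 + 6*2 = 36, yield 36.
Therefore out = 36.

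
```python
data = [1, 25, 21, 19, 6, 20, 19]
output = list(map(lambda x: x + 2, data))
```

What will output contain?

Step 1: Apply lambda x: x + 2 to each element:
  1 -> 3
  25 -> 27
  21 -> 23
  19 -> 21
  6 -> 8
  20 -> 22
  19 -> 21
Therefore output = [3, 27, 23, 21, 8, 22, 21].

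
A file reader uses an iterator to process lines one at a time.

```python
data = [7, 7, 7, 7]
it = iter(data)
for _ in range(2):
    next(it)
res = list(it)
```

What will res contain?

Step 1: Create iterator over [7, 7, 7, 7].
Step 2: Advance 2 positions (consuming [7, 7]).
Step 3: list() collects remaining elements: [7, 7].
Therefore res = [7, 7].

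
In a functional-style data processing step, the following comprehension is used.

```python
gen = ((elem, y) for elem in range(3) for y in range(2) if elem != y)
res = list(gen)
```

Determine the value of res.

Step 1: Nested generator over range(3) x range(2) where elem != y:
  (0, 0): excluded (elem == y)
  (0, 1): included
  (1, 0): included
  (1, 1): excluded (elem == y)
  (2, 0): included
  (2, 1): included
Therefore res = [(0, 1), (1, 0), (2, 0), (2, 1)].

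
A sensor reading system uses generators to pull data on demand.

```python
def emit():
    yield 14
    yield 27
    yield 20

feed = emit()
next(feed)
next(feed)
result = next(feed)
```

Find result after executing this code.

Step 1: emit() creates a generator.
Step 2: next(feed) yields 14 (consumed and discarded).
Step 3: next(feed) yields 27 (consumed and discarded).
Step 4: next(feed) yields 20, assigned to result.
Therefore result = 20.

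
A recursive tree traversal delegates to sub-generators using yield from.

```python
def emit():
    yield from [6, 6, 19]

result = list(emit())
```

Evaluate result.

Step 1: yield from delegates to the iterable, yielding each element.
Step 2: Collected values: [6, 6, 19].
Therefore result = [6, 6, 19].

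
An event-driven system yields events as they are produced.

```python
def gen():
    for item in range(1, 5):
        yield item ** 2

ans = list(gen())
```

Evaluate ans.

Step 1: For each item in range(1, 5), yield item**2:
  item=1: yield 1**2 = 1
  item=2: yield 2**2 = 4
  item=3: yield 3**2 = 9
  item=4: yield 4**2 = 16
Therefore ans = [1, 4, 9, 16].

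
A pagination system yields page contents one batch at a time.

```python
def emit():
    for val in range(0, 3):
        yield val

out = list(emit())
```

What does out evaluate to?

Step 1: The generator yields each value from range(0, 3).
Step 2: list() consumes all yields: [0, 1, 2].
Therefore out = [0, 1, 2].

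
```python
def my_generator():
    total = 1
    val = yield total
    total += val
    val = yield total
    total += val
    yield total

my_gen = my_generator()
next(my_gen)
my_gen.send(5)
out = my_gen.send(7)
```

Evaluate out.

Step 1: next() -> yield total=1.
Step 2: send(5) -> val=5, total = 1+5 = 6, yield 6.
Step 3: send(7) -> val=7, total = 6+7 = 13, yield 13.
Therefore out = 13.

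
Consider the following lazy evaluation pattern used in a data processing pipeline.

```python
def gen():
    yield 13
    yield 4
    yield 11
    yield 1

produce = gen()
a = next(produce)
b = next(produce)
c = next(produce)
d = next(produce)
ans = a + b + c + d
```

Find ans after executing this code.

Step 1: Create generator and consume all values:
  a = next(produce) = 13
  b = next(produce) = 4
  c = next(produce) = 11
  d = next(produce) = 1
Step 2: ans = 13 + 4 + 11 + 1 = 29.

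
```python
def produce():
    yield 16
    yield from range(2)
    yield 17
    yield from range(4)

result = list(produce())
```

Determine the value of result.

Step 1: Trace yields in order:
  yield 16
  yield 0
  yield 1
  yield 17
  yield 0
  yield 1
  yield 2
  yield 3
Therefore result = [16, 0, 1, 17, 0, 1, 2, 3].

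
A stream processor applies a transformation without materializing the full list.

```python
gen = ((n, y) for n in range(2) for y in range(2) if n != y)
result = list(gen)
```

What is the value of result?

Step 1: Nested generator over range(2) x range(2) where n != y:
  (0, 0): excluded (n == y)
  (0, 1): included
  (1, 0): included
  (1, 1): excluded (n == y)
Therefore result = [(0, 1), (1, 0)].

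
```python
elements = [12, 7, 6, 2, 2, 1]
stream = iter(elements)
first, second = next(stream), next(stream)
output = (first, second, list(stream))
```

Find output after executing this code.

Step 1: Create iterator over [12, 7, 6, 2, 2, 1].
Step 2: first = 12, second = 7.
Step 3: Remaining elements: [6, 2, 2, 1].
Therefore output = (12, 7, [6, 2, 2, 1]).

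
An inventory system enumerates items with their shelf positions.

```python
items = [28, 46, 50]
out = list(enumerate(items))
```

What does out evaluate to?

Step 1: enumerate pairs each element with its index:
  (0, 28)
  (1, 46)
  (2, 50)
Therefore out = [(0, 28), (1, 46), (2, 50)].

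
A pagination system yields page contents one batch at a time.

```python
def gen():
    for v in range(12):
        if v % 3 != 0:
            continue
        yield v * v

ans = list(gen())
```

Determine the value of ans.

Step 1: Only yield v**2 when v is divisible by 3:
  v=0: 0 % 3 == 0, yield 0**2 = 0
  v=3: 3 % 3 == 0, yield 3**2 = 9
  v=6: 6 % 3 == 0, yield 6**2 = 36
  v=9: 9 % 3 == 0, yield 9**2 = 81
Therefore ans = [0, 9, 36, 81].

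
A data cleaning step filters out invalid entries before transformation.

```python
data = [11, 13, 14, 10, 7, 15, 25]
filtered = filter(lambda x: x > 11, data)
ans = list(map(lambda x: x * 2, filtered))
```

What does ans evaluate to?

Step 1: Filter data for elements > 11:
  11: removed
  13: kept
  14: kept
  10: removed
  7: removed
  15: kept
  25: kept
Step 2: Map x * 2 on filtered [13, 14, 15, 25]:
  13 -> 26
  14 -> 28
  15 -> 30
  25 -> 50
Therefore ans = [26, 28, 30, 50].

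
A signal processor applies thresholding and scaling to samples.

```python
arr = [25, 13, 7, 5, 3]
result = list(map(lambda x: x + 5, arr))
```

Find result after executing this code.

Step 1: Apply lambda x: x + 5 to each element:
  25 -> 30
  13 -> 18
  7 -> 12
  5 -> 10
  3 -> 8
Therefore result = [30, 18, 12, 10, 8].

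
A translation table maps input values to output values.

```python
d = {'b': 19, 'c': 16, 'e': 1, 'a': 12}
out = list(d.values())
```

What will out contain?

Step 1: d.values() returns the dictionary values in insertion order.
Therefore out = [19, 16, 1, 12].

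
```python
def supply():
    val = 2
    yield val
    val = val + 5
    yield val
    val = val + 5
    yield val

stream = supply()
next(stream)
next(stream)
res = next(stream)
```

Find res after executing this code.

Step 1: Trace through generator execution:
  Yield 1: val starts at 2, yield 2
  Yield 2: val = 2 + 5 = 7, yield 7
  Yield 3: val = 7 + 5 = 12, yield 12
Step 2: First next() gets 2, second next() gets the second value, third next() yields 12.
Therefore res = 12.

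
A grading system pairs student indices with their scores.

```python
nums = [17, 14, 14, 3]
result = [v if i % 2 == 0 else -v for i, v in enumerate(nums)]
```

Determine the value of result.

Step 1: For each (i, v), keep v if i is even, negate if odd:
  i=0 (even): keep 17
  i=1 (odd): negate to -14
  i=2 (even): keep 14
  i=3 (odd): negate to -3
Therefore result = [17, -14, 14, -3].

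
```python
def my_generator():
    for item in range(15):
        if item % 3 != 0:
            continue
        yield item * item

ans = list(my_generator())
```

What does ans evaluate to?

Step 1: Only yield item**2 when item is divisible by 3:
  item=0: 0 % 3 == 0, yield 0**2 = 0
  item=3: 3 % 3 == 0, yield 3**2 = 9
  item=6: 6 % 3 == 0, yield 6**2 = 36
  item=9: 9 % 3 == 0, yield 9**2 = 81
  item=12: 12 % 3 == 0, yield 12**2 = 144
Therefore ans = [0, 9, 36, 81, 144].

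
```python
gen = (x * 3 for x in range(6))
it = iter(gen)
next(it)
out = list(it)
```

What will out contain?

Step 1: Generator produces [0, 3, 6, 9, 12, 15].
Step 2: next(it) consumes first element (0).
Step 3: list(it) collects remaining: [3, 6, 9, 12, 15].
Therefore out = [3, 6, 9, 12, 15].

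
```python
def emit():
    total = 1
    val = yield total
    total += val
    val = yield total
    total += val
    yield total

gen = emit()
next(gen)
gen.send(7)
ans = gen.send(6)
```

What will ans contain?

Step 1: next() -> yield total=1.
Step 2: send(7) -> val=7, total = 1+7 = 8, yield 8.
Step 3: send(6) -> val=6, total = 8+6 = 14, yield 14.
Therefore ans = 14.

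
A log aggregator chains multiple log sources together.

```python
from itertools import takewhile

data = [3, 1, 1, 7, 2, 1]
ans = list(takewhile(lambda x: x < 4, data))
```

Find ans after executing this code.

Step 1: takewhile stops at first element >= 4:
  3 < 4: take
  1 < 4: take
  1 < 4: take
  7 >= 4: stop
Therefore ans = [3, 1, 1].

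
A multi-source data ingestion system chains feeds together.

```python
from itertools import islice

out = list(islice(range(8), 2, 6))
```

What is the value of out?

Step 1: islice(range(8), 2, 6) takes elements at indices [2, 6).
Step 2: Elements: [2, 3, 4, 5].
Therefore out = [2, 3, 4, 5].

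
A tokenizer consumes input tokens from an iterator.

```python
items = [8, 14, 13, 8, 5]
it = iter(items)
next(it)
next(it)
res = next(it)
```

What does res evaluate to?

Step 1: Create iterator over [8, 14, 13, 8, 5].
Step 2: next() consumes 8.
Step 3: next() consumes 14.
Step 4: next() returns 13.
Therefore res = 13.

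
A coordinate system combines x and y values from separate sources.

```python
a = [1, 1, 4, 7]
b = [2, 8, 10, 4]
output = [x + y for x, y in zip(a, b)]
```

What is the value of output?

Step 1: Add corresponding elements:
  1 + 2 = 3
  1 + 8 = 9
  4 + 10 = 14
  7 + 4 = 11
Therefore output = [3, 9, 14, 11].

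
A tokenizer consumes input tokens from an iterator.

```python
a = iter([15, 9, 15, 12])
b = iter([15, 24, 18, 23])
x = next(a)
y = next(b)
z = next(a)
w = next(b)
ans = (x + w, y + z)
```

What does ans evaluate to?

Step 1: a iterates [15, 9, 15, 12], b iterates [15, 24, 18, 23].
Step 2: x = next(a) = 15, y = next(b) = 15.
Step 3: z = next(a) = 9, w = next(b) = 24.
Step 4: ans = (15 + 24, 15 + 9) = (39, 24).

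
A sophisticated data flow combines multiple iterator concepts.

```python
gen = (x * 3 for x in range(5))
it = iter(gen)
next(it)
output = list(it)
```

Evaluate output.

Step 1: Generator produces [0, 3, 6, 9, 12].
Step 2: next(it) consumes first element (0).
Step 3: list(it) collects remaining: [3, 6, 9, 12].
Therefore output = [3, 6, 9, 12].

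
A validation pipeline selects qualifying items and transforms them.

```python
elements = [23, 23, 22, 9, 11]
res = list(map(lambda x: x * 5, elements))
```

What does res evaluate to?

Step 1: Apply lambda x: x * 5 to each element:
  23 -> 115
  23 -> 115
  22 -> 110
  9 -> 45
  11 -> 55
Therefore res = [115, 115, 110, 45, 55].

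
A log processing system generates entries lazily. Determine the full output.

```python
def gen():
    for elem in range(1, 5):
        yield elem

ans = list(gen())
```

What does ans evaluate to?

Step 1: The generator yields each value from range(1, 5).
Step 2: list() consumes all yields: [1, 2, 3, 4].
Therefore ans = [1, 2, 3, 4].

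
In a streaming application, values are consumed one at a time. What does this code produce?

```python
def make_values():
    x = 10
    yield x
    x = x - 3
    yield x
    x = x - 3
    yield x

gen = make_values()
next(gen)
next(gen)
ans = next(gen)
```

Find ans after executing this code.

Step 1: Trace through generator execution:
  Yield 1: x starts at 10, yield 10
  Yield 2: x = 10 - 3 = 7, yield 7
  Yield 3: x = 7 - 3 = 4, yield 4
Step 2: First next() gets 10, second next() gets the second value, third next() yields 4.
Therefore ans = 4.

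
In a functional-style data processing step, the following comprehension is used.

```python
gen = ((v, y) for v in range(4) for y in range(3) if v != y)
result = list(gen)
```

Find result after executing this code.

Step 1: Nested generator over range(4) x range(3) where v != y:
  (0, 0): excluded (v == y)
  (0, 1): included
  (0, 2): included
  (1, 0): included
  (1, 1): excluded (v == y)
  (1, 2): included
  (2, 0): included
  (2, 1): included
  (2, 2): excluded (v == y)
  (3, 0): included
  (3, 1): included
  (3, 2): included
Therefore result = [(0, 1), (0, 2), (1, 0), (1, 2), (2, 0), (2, 1), (3, 0), (3, 1), (3, 2)].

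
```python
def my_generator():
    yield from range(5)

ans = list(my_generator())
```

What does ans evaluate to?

Step 1: yield from delegates to the iterable, yielding each element.
Step 2: Collected values: [0, 1, 2, 3, 4].
Therefore ans = [0, 1, 2, 3, 4].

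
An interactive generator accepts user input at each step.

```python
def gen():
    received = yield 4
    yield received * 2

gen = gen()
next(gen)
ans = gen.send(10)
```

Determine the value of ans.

Step 1: next(gen) advances to first yield, producing 4.
Step 2: send(10) resumes, received = 10.
Step 3: yield received * 2 = 10 * 2 = 20.
Therefore ans = 20.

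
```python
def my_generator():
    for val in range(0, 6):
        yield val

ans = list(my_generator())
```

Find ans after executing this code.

Step 1: The generator yields each value from range(0, 6).
Step 2: list() consumes all yields: [0, 1, 2, 3, 4, 5].
Therefore ans = [0, 1, 2, 3, 4, 5].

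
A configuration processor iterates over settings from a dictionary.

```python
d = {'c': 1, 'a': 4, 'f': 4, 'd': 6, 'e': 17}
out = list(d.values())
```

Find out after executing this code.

Step 1: d.values() returns the dictionary values in insertion order.
Therefore out = [1, 4, 4, 6, 17].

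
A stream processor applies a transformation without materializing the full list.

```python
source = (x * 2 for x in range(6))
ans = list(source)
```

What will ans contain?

Step 1: For each x in range(6), compute x*2:
  x=0: 0*2 = 0
  x=1: 1*2 = 2
  x=2: 2*2 = 4
  x=3: 3*2 = 6
  x=4: 4*2 = 8
  x=5: 5*2 = 10
Therefore ans = [0, 2, 4, 6, 8, 10].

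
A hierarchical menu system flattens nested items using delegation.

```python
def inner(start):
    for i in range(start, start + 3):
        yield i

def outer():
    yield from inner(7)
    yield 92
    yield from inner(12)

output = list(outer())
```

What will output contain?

Step 1: outer() delegates to inner(7):
  yield 7
  yield 8
  yield 9
Step 2: yield 92
Step 3: Delegates to inner(12):
  yield 12
  yield 13
  yield 14
Therefore output = [7, 8, 9, 92, 12, 13, 14].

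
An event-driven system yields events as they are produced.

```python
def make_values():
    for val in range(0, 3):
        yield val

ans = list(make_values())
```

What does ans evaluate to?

Step 1: The generator yields each value from range(0, 3).
Step 2: list() consumes all yields: [0, 1, 2].
Therefore ans = [0, 1, 2].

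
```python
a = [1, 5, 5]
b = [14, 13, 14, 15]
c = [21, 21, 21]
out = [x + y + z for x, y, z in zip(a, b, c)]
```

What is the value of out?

Step 1: zip three lists (truncates to shortest, len=3):
  1 + 14 + 21 = 36
  5 + 13 + 21 = 39
  5 + 14 + 21 = 40
Therefore out = [36, 39, 40].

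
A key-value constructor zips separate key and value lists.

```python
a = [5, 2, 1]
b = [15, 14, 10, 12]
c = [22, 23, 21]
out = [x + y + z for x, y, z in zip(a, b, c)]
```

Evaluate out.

Step 1: zip three lists (truncates to shortest, len=3):
  5 + 15 + 22 = 42
  2 + 14 + 23 = 39
  1 + 10 + 21 = 32
Therefore out = [42, 39, 32].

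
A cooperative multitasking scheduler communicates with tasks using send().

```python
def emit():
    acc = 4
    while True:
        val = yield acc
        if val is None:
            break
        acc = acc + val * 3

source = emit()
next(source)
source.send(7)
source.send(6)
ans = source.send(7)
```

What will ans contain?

Step 1: next() -> yield acc=4.
Step 2: send(7) -> val=7, acc = 4 + 7*3 = 25, yield 25.
Step 3: send(6) -> val=6, acc = 25 + 6*3 = 43, yield 43.
Step 4: send(7) -> val=7, acc = 43 + 7*3 = 64, yield 64.
Therefore ans = 64.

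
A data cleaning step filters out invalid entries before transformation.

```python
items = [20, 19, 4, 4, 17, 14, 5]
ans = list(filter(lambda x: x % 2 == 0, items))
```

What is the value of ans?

Step 1: Filter elements divisible by 2:
  20 % 2 = 0: kept
  19 % 2 = 1: removed
  4 % 2 = 0: kept
  4 % 2 = 0: kept
  17 % 2 = 1: removed
  14 % 2 = 0: kept
  5 % 2 = 1: removed
Therefore ans = [20, 4, 4, 14].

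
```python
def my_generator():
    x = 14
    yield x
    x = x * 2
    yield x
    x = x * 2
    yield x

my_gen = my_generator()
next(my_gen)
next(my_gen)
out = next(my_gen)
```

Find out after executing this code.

Step 1: Trace through generator execution:
  Yield 1: x starts at 14, yield 14
  Yield 2: x = 14 * 2 = 28, yield 28
  Yield 3: x = 28 * 2 = 56, yield 56
Step 2: First next() gets 14, second next() gets the second value, third next() yields 56.
Therefore out = 56.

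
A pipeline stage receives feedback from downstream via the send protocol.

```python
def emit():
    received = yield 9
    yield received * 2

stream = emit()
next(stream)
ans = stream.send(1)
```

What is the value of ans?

Step 1: next(stream) advances to first yield, producing 9.
Step 2: send(1) resumes, received = 1.
Step 3: yield received * 2 = 1 * 2 = 2.
Therefore ans = 2.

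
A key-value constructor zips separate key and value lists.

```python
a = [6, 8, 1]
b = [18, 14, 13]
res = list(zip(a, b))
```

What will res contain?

Step 1: zip pairs elements at same index:
  Index 0: (6, 18)
  Index 1: (8, 14)
  Index 2: (1, 13)
Therefore res = [(6, 18), (8, 14), (1, 13)].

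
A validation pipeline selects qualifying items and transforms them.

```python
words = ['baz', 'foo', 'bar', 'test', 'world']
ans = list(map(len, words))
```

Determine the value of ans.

Step 1: Map len() to each word:
  'baz' -> 3
  'foo' -> 3
  'bar' -> 3
  'test' -> 4
  'world' -> 5
Therefore ans = [3, 3, 3, 4, 5].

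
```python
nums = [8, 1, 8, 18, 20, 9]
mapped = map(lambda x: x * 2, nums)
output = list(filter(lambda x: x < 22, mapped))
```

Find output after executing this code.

Step 1: Map x * 2:
  8 -> 16
  1 -> 2
  8 -> 16
  18 -> 36
  20 -> 40
  9 -> 18
Step 2: Filter for < 22:
  16: kept
  2: kept
  16: kept
  36: removed
  40: removed
  18: kept
Therefore output = [16, 2, 16, 18].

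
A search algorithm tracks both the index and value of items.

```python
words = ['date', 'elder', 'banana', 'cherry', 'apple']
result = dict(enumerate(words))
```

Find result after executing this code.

Step 1: enumerate pairs indices with words:
  0 -> 'date'
  1 -> 'elder'
  2 -> 'banana'
  3 -> 'cherry'
  4 -> 'apple'
Therefore result = {0: 'date', 1: 'elder', 2: 'banana', 3: 'cherry', 4: 'apple'}.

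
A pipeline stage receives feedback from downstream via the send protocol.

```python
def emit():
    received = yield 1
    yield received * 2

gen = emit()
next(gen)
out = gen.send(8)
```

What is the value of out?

Step 1: next(gen) advances to first yield, producing 1.
Step 2: send(8) resumes, received = 8.
Step 3: yield received * 2 = 8 * 2 = 16.
Therefore out = 16.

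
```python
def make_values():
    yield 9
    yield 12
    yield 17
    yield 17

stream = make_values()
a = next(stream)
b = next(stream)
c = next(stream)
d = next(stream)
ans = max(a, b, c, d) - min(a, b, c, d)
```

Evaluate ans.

Step 1: Create generator and consume all values:
  a = next(stream) = 9
  b = next(stream) = 12
  c = next(stream) = 17
  d = next(stream) = 17
Step 2: max = 17, min = 9, ans = 17 - 9 = 8.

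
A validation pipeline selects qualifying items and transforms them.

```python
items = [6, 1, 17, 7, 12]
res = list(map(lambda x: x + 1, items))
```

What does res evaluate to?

Step 1: Apply lambda x: x + 1 to each element:
  6 -> 7
  1 -> 2
  17 -> 18
  7 -> 8
  12 -> 13
Therefore res = [7, 2, 18, 8, 13].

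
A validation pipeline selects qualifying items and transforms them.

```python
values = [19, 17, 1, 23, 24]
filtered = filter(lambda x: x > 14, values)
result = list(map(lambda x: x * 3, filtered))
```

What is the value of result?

Step 1: Filter values for elements > 14:
  19: kept
  17: kept
  1: removed
  23: kept
  24: kept
Step 2: Map x * 3 on filtered [19, 17, 23, 24]:
  19 -> 57
  17 -> 51
  23 -> 69
  24 -> 72
Therefore result = [57, 51, 69, 72].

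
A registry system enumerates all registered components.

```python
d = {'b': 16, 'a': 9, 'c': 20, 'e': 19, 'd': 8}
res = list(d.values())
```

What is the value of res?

Step 1: d.values() returns the dictionary values in insertion order.
Therefore res = [16, 9, 20, 19, 8].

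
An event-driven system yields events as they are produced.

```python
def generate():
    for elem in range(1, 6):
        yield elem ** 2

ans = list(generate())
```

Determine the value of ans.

Step 1: For each elem in range(1, 6), yield elem**2:
  elem=1: yield 1**2 = 1
  elem=2: yield 2**2 = 4
  elem=3: yield 3**2 = 9
  elem=4: yield 4**2 = 16
  elem=5: yield 5**2 = 25
Therefore ans = [1, 4, 9, 16, 25].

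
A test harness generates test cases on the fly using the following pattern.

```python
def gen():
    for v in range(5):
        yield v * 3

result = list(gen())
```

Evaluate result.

Step 1: For each v in range(5), yield v * 3:
  v=0: yield 0 * 3 = 0
  v=1: yield 1 * 3 = 3
  v=2: yield 2 * 3 = 6
  v=3: yield 3 * 3 = 9
  v=4: yield 4 * 3 = 12
Therefore result = [0, 3, 6, 9, 12].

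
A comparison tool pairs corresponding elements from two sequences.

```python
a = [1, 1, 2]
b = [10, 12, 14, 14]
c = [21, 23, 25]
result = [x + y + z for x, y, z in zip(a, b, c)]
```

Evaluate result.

Step 1: zip three lists (truncates to shortest, len=3):
  1 + 10 + 21 = 32
  1 + 12 + 23 = 36
  2 + 14 + 25 = 41
Therefore result = [32, 36, 41].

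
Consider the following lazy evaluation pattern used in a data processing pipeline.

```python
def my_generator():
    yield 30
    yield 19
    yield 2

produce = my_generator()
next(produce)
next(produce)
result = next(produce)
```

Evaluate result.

Step 1: my_generator() creates a generator.
Step 2: next(produce) yields 30 (consumed and discarded).
Step 3: next(produce) yields 19 (consumed and discarded).
Step 4: next(produce) yields 2, assigned to result.
Therefore result = 2.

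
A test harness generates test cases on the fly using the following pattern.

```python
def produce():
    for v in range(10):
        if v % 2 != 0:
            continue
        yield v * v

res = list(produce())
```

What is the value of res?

Step 1: Only yield v**2 when v is divisible by 2:
  v=0: 0 % 2 == 0, yield 0**2 = 0
  v=2: 2 % 2 == 0, yield 2**2 = 4
  v=4: 4 % 2 == 0, yield 4**2 = 16
  v=6: 6 % 2 == 0, yield 6**2 = 36
  v=8: 8 % 2 == 0, yield 8**2 = 64
Therefore res = [0, 4, 16, 36, 64].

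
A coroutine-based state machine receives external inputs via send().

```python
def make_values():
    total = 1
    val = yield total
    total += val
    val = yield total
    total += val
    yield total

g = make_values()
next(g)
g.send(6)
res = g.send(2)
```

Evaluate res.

Step 1: next() -> yield total=1.
Step 2: send(6) -> val=6, total = 1+6 = 7, yield 7.
Step 3: send(2) -> val=2, total = 7+2 = 9, yield 9.
Therefore res = 9.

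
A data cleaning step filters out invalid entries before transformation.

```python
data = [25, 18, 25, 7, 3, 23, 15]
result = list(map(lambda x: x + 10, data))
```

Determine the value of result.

Step 1: Apply lambda x: x + 10 to each element:
  25 -> 35
  18 -> 28
  25 -> 35
  7 -> 17
  3 -> 13
  23 -> 33
  15 -> 25
Therefore result = [35, 28, 35, 17, 13, 33, 25].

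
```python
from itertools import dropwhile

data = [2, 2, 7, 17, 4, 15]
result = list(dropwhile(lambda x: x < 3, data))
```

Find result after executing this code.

Step 1: dropwhile drops elements while < 3:
  2 < 3: dropped
  2 < 3: dropped
  7: kept (dropping stopped)
Step 2: Remaining elements kept regardless of condition.
Therefore result = [7, 17, 4, 15].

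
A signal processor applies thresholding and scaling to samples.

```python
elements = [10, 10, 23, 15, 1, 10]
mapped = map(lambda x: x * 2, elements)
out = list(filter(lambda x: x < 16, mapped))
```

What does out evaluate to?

Step 1: Map x * 2:
  10 -> 20
  10 -> 20
  23 -> 46
  15 -> 30
  1 -> 2
  10 -> 20
Step 2: Filter for < 16:
  20: removed
  20: removed
  46: removed
  30: removed
  2: kept
  20: removed
Therefore out = [2].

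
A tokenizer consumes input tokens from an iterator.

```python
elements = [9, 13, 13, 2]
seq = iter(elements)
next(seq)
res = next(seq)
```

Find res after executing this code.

Step 1: Create iterator over [9, 13, 13, 2].
Step 2: next() consumes 9.
Step 3: next() returns 13.
Therefore res = 13.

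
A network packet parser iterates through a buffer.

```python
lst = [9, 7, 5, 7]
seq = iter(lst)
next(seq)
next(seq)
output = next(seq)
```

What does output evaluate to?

Step 1: Create iterator over [9, 7, 5, 7].
Step 2: next() consumes 9.
Step 3: next() consumes 7.
Step 4: next() returns 5.
Therefore output = 5.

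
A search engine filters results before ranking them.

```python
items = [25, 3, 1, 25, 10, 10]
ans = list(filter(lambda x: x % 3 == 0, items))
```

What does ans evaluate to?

Step 1: Filter elements divisible by 3:
  25 % 3 = 1: removed
  3 % 3 = 0: kept
  1 % 3 = 1: removed
  25 % 3 = 1: removed
  10 % 3 = 1: removed
  10 % 3 = 1: removed
Therefore ans = [3].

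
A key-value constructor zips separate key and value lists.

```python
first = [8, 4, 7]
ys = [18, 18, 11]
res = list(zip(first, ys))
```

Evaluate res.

Step 1: zip pairs elements at same index:
  Index 0: (8, 18)
  Index 1: (4, 18)
  Index 2: (7, 11)
Therefore res = [(8, 18), (4, 18), (7, 11)].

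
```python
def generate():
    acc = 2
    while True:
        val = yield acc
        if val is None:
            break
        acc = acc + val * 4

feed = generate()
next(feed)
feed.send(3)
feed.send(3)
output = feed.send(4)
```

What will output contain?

Step 1: next() -> yield acc=2.
Step 2: send(3) -> val=3, acc = 2 + 3*4 = 14, yield 14.
Step 3: send(3) -> val=3, acc = 14 + 3*4 = 26, yield 26.
Step 4: send(4) -> val=4, acc = 26 + 4*4 = 42, yield 42.
Therefore output = 42.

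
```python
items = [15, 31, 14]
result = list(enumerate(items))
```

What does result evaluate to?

Step 1: enumerate pairs each element with its index:
  (0, 15)
  (1, 31)
  (2, 14)
Therefore result = [(0, 15), (1, 31), (2, 14)].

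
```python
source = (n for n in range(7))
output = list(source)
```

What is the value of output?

Step 1: Generator expression iterates range(7): [0, 1, 2, 3, 4, 5, 6].
Step 2: list() collects all values.
Therefore output = [0, 1, 2, 3, 4, 5, 6].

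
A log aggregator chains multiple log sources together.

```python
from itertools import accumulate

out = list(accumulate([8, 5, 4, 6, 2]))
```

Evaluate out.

Step 1: accumulate computes running sums:
  + 8 = 8
  + 5 = 13
  + 4 = 17
  + 6 = 23
  + 2 = 25
Therefore out = [8, 13, 17, 23, 25].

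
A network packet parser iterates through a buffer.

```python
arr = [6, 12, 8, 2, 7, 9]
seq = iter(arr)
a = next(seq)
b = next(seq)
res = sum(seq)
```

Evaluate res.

Step 1: Create iterator over [6, 12, 8, 2, 7, 9].
Step 2: a = next() = 6, b = next() = 12.
Step 3: sum() of remaining [8, 2, 7, 9] = 26.
Therefore res = 26.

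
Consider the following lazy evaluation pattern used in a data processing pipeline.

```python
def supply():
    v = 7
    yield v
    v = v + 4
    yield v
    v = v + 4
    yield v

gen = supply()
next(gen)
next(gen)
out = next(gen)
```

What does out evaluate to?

Step 1: Trace through generator execution:
  Yield 1: v starts at 7, yield 7
  Yield 2: v = 7 + 4 = 11, yield 11
  Yield 3: v = 11 + 4 = 15, yield 15
Step 2: First next() gets 7, second next() gets the second value, third next() yields 15.
Therefore out = 15.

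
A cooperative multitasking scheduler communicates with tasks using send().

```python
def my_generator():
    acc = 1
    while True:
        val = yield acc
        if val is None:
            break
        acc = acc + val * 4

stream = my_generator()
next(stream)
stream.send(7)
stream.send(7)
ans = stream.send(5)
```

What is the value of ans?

Step 1: next() -> yield acc=1.
Step 2: send(7) -> val=7, acc = 1 + 7*4 = 29, yield 29.
Step 3: send(7) -> val=7, acc = 29 + 7*4 = 57, yield 57.
Step 4: send(5) -> val=5, acc = 57 + 5*4 = 77, yield 77.
Therefore ans = 77.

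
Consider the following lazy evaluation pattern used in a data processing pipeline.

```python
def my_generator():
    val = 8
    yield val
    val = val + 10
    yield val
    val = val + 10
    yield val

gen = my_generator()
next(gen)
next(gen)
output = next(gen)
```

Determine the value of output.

Step 1: Trace through generator execution:
  Yield 1: val starts at 8, yield 8
  Yield 2: val = 8 + 10 = 18, yield 18
  Yield 3: val = 18 + 10 = 28, yield 28
Step 2: First next() gets 8, second next() gets the second value, third next() yields 28.
Therefore output = 28.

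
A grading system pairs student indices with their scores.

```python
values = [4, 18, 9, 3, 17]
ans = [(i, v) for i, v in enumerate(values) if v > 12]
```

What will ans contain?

Step 1: Filter enumerate([4, 18, 9, 3, 17]) keeping v > 12:
  (0, 4): 4 <= 12, excluded
  (1, 18): 18 > 12, included
  (2, 9): 9 <= 12, excluded
  (3, 3): 3 <= 12, excluded
  (4, 17): 17 > 12, included
Therefore ans = [(1, 18), (4, 17)].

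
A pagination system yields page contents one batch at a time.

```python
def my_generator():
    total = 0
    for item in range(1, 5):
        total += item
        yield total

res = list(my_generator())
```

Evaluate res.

Step 1: Generator accumulates running sum:
  item=1: total = 1, yield 1
  item=2: total = 3, yield 3
  item=3: total = 6, yield 6
  item=4: total = 10, yield 10
Therefore res = [1, 3, 6, 10].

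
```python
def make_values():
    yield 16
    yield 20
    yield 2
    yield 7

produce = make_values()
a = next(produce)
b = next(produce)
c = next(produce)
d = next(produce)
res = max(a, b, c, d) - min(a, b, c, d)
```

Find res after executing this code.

Step 1: Create generator and consume all values:
  a = next(produce) = 16
  b = next(produce) = 20
  c = next(produce) = 2
  d = next(produce) = 7
Step 2: max = 20, min = 2, res = 20 - 2 = 18.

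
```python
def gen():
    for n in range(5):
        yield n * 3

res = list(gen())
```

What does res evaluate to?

Step 1: For each n in range(5), yield n * 3:
  n=0: yield 0 * 3 = 0
  n=1: yield 1 * 3 = 3
  n=2: yield 2 * 3 = 6
  n=3: yield 3 * 3 = 9
  n=4: yield 4 * 3 = 12
Therefore res = [0, 3, 6, 9, 12].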